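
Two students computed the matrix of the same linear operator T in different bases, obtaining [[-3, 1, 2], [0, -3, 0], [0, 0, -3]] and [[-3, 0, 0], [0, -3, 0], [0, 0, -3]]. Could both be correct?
Both have characteristic polynomial (x + 3)^3, but the minimal polynomial of A is (x + 3)^2 while the minimal polynomial of B is x + 3. The minimal polynomial is a similarity invariant, so A and B are not similar.

No.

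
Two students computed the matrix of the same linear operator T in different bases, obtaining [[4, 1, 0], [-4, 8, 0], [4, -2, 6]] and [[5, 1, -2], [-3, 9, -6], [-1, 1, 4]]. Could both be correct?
Two matrices over a field are similar if and only if they have the same invariant factors.

Both A and B have characteristic polynomial (x - 6)^3 and minimal polynomial (x - 6)^2. Computing further, both have invariant factors x - 6, (x - 6)^2. Hence A and B are similar.

Yes.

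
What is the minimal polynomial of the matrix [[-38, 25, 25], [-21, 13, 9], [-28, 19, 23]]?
The characteristic polynomial factors as (x - 4)(x + 3)^2. The minimal polynomial is ∏(x - λ)^{k_λ} where k_λ is the size of the largest Jordan block at λ.

For λ = -3: rank(A + 3I) = 2, and the largest Jordan block has size 2 (the smallest k with rank((A + 3I)^k) = rank((A + 3I)^(k+1))).
For λ = 4: rank(A - 4I) = 2, and the largest Jordan block has size 1 (the smallest k with rank((A - 4I)^k) = rank((A - 4I)^(k+1))).

So m_A(x) = (x - 4)(x + 3)^2.

m_A(x) = (x - 4)(x + 3)^2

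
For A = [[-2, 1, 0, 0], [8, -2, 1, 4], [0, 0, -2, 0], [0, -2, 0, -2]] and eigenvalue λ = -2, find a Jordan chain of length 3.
We seek v_1 ∈ ker((A + 2I)^3) \ ker((A + 2I)^2), then set v_{i+1} = (A + 2I) v_i.

One such chain is v_1 = [[0, 0, 1, 0]]^T, v_2 = [[0, 1, 0, 0]]^T, v_3 = [[1, 0, 0, -2]]^T. Check: (A + 2I) v_3 = [[0, 0, 0, 0]]^T = 0.

v_1 = [[0, 0, 1, 0]]^T, v_2 = [[0, 1, 0, 0]]^T, v_3 = [[1, 0, 0, -2]]^T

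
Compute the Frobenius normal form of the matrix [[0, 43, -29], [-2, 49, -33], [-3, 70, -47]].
R = [[0, 0, 12], [1, 0, -6], [0, 1, 2]]

The invariant factors of A (the non-unit diagonal entries of the Smith normal form of xI - A over ℚ[x]) are (x - 2)(x^2 + 6), each dividing the next. The characteristic polynomial is their product, (x - 2)(x^2 + 6).

The rational canonical form is the block-diagonal matrix of companion matrices C(f_i):
R = [[0, 0, 12], [1, 0, -6], [0, 1, 2]].

Note the characteristic polynomial does not split into linear factors over ℚ, so A has no Jordan form over ℚ; the rational canonical form exists over any field.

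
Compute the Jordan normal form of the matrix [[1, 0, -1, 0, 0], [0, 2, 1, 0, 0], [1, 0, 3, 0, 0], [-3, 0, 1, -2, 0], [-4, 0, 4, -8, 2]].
J = [[-2, 0, 0, 0, 0], [0, 2, 1, 0, 0], [0, 0, 2, 1, 0], [0, 0, 0, 2, 0], [0, 0, 0, 0, 2]]

The characteristic polynomial is det(xI - A) = (x - 2)^4(x + 2), so the eigenvalues are -2 (algebraic multiplicity 1), 2 (algebraic multiplicity 4).

For λ = -2: algebraic multiplicity 1 gives one 1×1 block.

For λ = 2: rank(A - 2I) = 3, rank((A - 2I)^2) = 2, rank((A - 2I)^3) = 1. The eigenspace has dimension 5 - 3 = 2, so there are 2 Jordan blocks; the rank sequence gives block sizes [3, 1].

Assembling the blocks gives the Jordan form J above.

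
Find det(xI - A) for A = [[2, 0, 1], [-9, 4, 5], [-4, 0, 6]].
xI - A = [[x - 2, 0, -1], [9, x - 4, -5], [4, 0, x - 6]].

Expanding det(xI - A) along the first row:
det(xI - A) = + (x - 2)·det([[x - 4, -5], [0, x - 6]]) - (0)·det([[9, -5], [4, x - 6]]) + (-1)·det([[9, x - 4], [4, 0]]).

Evaluating gives χ_A(x) = x^3 - 12x^2 + 48x - 64 = (x - 4)^3.

χ_A(x) = (x - 4)^3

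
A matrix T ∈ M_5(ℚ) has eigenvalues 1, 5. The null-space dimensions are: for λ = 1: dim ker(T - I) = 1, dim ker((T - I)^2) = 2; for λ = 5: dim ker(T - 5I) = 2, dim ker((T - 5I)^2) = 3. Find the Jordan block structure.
Jordan blocks: (1, 2), (5, 2), (5, 1)

λ = 1: successive nullity increments [1, 1] count blocks of size ≥ k; block sizes are [2].
λ = 5: successive nullity increments [2, 1] count blocks of size ≥ k; block sizes are [2, 1].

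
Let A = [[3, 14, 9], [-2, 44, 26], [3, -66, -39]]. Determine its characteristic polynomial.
xI - A = [[x - 3, -14, -9], [2, x - 44, -26], [-3, 66, x + 39]].

Expanding det(xI - A) along the first row:
det(xI - A) = + (x - 3)·det([[x - 44, -26], [66, x + 39]]) - (-14)·det([[2, -26], [-3, x + 39]]) + (-9)·det([[2, x - 44], [-3, 66]]).

Evaluating gives χ_A(x) = x^3 - 8x^2 + 16x = x(x - 4)^2.

χ_A(x) = x(x - 4)^2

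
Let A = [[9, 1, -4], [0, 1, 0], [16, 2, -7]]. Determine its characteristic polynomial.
xI - A = [[x - 9, -1, 4], [0, x - 1, 0], [-16, -2, x + 7]].

Expanding det(xI - A) along the first row:
det(xI - A) = + (x - 9)·det([[x - 1, 0], [-2, x + 7]]) - (-1)·det([[0, 0], [-16, x + 7]]) + (4)·det([[0, x - 1], [-16, -2]]).

Evaluating gives χ_A(x) = x^3 - 3x^2 + 3x - 1 = (x - 1)^3.

χ_A(x) = (x - 1)^3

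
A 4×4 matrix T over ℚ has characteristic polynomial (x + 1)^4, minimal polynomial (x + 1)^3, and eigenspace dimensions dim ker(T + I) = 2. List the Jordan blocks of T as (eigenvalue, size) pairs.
λ = -1: algebraic multiplicity 4 (exponent in χ_T), largest block size 3 (exponent in m_T), 2 blocks (geometric multiplicity). These force block sizes [3, 1].

Jordan blocks: (-1, 3), (-1, 1)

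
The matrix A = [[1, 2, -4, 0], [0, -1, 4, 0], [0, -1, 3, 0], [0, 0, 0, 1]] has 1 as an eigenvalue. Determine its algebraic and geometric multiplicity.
algebraic multiplicity 4, geometric multiplicity 3

The characteristic polynomial is (x - 1)^4, so the factor x - 1 appears with exponent 4: the algebraic multiplicity is 4.

rank(A - I) = 1, so the eigenspace has dimension 4 - 1 = 3: the geometric multiplicity is 3.

Since 3 < 4, A is not diagonalizable.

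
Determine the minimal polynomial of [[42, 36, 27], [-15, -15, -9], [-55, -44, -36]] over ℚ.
m_A(x) = (x + 3)^2

The characteristic polynomial factors as (x + 3)^3. The minimal polynomial is ∏(x - λ)^{k_λ} where k_λ is the size of the largest Jordan block at λ.

For λ = -3: rank(A + 3I) = 1, and the largest Jordan block has size 2 (the smallest k with rank((A + 3I)^k) = rank((A + 3I)^(k+1))).

So m_A(x) = (x + 3)^2.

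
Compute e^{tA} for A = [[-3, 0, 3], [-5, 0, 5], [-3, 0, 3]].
e^{tA} = [[1 - 3*t, 0, 3*t], [-5*t, 1, 5*t], [-3*t, 0, 3*t + 1]]

A has Jordan form J = [[0, 1, 0], [0, 0, 0], [0, 0, 0]] with A = PJP^{-1}, so e^{tA} = P e^{tJ} P^{-1}.

For a Jordan block J_k(λ), e^{tJ_k(λ)} = e^{λt} · (I + tN + t^2 N^2/2! + ... + t^{k-1} N^{k-1}/(k-1)!) where N is the nilpotent superdiagonal part.

Assembling the blocks and conjugating back gives the entries of e^{tA} as shown above.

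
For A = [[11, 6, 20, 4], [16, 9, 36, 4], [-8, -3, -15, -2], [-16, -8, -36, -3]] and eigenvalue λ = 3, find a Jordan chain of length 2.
We seek v_1 ∈ ker((A - 3I)^2) \ ker(A - 3I), then set v_{i+1} = (A - 3I) v_i.

One such chain is v_1 = [[-2, -3, 1, 3]]^T, v_2 = [[-2, -2, 1, 2]]^T. Check: (A - 3I) v_2 = [[0, 0, 0, 0]]^T = 0.

v_1 = [[-2, -3, 1, 3]]^T, v_2 = [[-2, -2, 1, 2]]^T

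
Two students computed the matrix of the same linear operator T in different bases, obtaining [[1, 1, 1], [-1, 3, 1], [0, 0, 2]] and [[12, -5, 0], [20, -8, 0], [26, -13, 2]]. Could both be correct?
Two matrices over a field are similar if and only if they have the same invariant factors.

Both A and B have characteristic polynomial (x - 2)^3 and minimal polynomial (x - 2)^2. Computing further, both have invariant factors x - 2, (x - 2)^2. Hence A and B are similar.

Yes.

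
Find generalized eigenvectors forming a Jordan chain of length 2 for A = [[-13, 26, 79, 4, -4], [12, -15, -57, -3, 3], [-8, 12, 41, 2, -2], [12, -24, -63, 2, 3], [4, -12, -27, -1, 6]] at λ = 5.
We seek v_1 ∈ ker((A - 5I)^2) \ ker(A - 5I), then set v_{i+1} = (A - 5I) v_i.

One such chain is v_1 = [[0, 0, 0, 1, 0]]^T, v_2 = [[4, -3, 2, -3, -1]]^T. Check: (A - 5I) v_2 = [[0, 0, 0, 0, 0]]^T = 0.

v_1 = [[0, 0, 0, 1, 0]]^T, v_2 = [[4, -3, 2, -3, -1]]^T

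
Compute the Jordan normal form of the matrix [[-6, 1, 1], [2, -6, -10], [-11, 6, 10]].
J = [[-3, 1, 0], [0, -3, 0], [0, 0, 4]]

The characteristic polynomial is det(xI - A) = (x - 4)(x + 3)^2, so the eigenvalues are -3 (algebraic multiplicity 2), 4 (algebraic multiplicity 1).

For λ = -3: rank(A + 3I) = 2, rank((A + 3I)^2) = 1. The eigenspace has dimension 3 - 2 = 1, so there is 1 Jordan block; the rank sequence gives block sizes [2].

For λ = 4: algebraic multiplicity 1 gives one 1×1 block.

Assembling the blocks gives the Jordan form J above.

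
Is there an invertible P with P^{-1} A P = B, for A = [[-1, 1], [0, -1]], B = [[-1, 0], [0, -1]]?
Both have characteristic polynomial (x + 1)^2, but the minimal polynomial of A is (x + 1)^2 while the minimal polynomial of B is x + 1. The minimal polynomial is a similarity invariant, so A and B are not similar.

No.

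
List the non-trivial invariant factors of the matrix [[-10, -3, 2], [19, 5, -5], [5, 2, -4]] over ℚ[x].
The Jordan structure of A has elementary divisors (x + 3)^3. Arranging the block sizes at each eigenvalue in decreasing order and taking row products gives the invariant factors.

Invariant factors (smallest first, each dividing the next): (x + 3)^3.

Check: the last factor (x + 3)^3 is the minimal polynomial, and the product (x + 3)^3 is the characteristic polynomial.

(x + 3)^3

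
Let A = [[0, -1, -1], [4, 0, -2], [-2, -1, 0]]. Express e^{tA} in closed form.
e^{tA} = [[1 - t^2, t*(t - 2)/2, t*(t - 1)], [2*t*(t + 2), 1 - t^2, 2*t*(-t - 1)], [2*t*(-t - 1), t*(t - 1), 2*t^2 + 1]]

A has Jordan form J = [[0, 1, 0], [0, 0, 1], [0, 0, 0]] with A = PJP^{-1}, so e^{tA} = P e^{tJ} P^{-1}.

For a Jordan block J_k(λ), e^{tJ_k(λ)} = e^{λt} · (I + tN + t^2 N^2/2! + ... + t^{k-1} N^{k-1}/(k-1)!) where N is the nilpotent superdiagonal part.

Assembling the blocks and conjugating back gives the entries of e^{tA} as shown above.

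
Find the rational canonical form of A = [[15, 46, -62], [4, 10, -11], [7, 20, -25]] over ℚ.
The invariant factors of A (the non-unit diagonal entries of the Smith normal form of xI - A over ℚ[x]) are (x + 3)(x^2 - 3x + 4), each dividing the next. The characteristic polynomial is their product, (x + 3)(x^2 - 3x + 4).

The rational canonical form is the block-diagonal matrix of companion matrices C(f_i):
R = [[0, 0, -12], [1, 0, 5], [0, 1, 0]].

Note the characteristic polynomial does not split into linear factors over ℚ, so A has no Jordan form over ℚ; the rational canonical form exists over any field.

R = [[0, 0, -12], [1, 0, 5], [0, 1, 0]]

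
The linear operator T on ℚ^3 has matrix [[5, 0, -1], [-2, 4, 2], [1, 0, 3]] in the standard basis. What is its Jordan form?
The characteristic polynomial is det(xI - A) = (x - 4)^3, so the eigenvalues are 4 (algebraic multiplicity 3).

For λ = 4: rank(A - 4I) = 1, rank((A - 4I)^2) = 0. The eigenspace has dimension 3 - 1 = 2, so there are 2 Jordan blocks; the rank sequence gives block sizes [2, 1].

Assembling the blocks gives the Jordan form J above.

J = [[4, 1, 0], [0, 4, 0], [0, 0, 4]]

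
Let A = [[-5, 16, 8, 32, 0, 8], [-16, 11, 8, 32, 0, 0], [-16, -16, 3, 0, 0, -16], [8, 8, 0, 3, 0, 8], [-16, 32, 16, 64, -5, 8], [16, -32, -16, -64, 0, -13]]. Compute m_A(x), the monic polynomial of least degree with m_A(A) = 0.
The characteristic polynomial factors as (x - 3)^3(x + 5)^3. The minimal polynomial is ∏(x - λ)^{k_λ} where k_λ is the size of the largest Jordan block at λ.

For λ = -5: rank(A + 5I) = 3, and the largest Jordan block has size 1 (the smallest k with rank((A + 5I)^k) = rank((A + 5I)^(k+1))).
For λ = 3: rank(A - 3I) = 3, and the largest Jordan block has size 1 (the smallest k with rank((A - 3I)^k) = rank((A - 3I)^(k+1))).

So m_A(x) = (x - 3)(x + 5).

m_A(x) = (x - 3)(x + 5)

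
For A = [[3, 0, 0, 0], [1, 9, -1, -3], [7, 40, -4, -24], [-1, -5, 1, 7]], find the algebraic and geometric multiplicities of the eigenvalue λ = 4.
The characteristic polynomial is (x - 4)^3(x - 3), so the factor x - 4 appears with exponent 3: the algebraic multiplicity is 3.

rank(A - 4I) = 2, so the eigenspace has dimension 4 - 2 = 2: the geometric multiplicity is 2.

Since 2 < 3, A is not diagonalizable.

algebraic multiplicity 3, geometric multiplicity 2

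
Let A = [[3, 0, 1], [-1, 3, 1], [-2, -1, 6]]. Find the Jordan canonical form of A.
The characteristic polynomial is det(xI - A) = (x - 4)^3, so the eigenvalues are 4 (algebraic multiplicity 3).

For λ = 4: rank(A - 4I) = 2, rank((A - 4I)^2) = 1, rank((A - 4I)^3) = 0. The eigenspace has dimension 3 - 2 = 1, so there is 1 Jordan block; the rank sequence gives block sizes [3].

Assembling the blocks gives the Jordan form J above.

J = [[4, 1, 0], [0, 4, 1], [0, 0, 4]]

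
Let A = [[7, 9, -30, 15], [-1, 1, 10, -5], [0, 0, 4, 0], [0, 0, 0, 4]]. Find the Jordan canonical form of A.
J = [[4, 1, 0, 0], [0, 4, 0, 0], [0, 0, 4, 0], [0, 0, 0, 4]]

The characteristic polynomial is det(xI - A) = (x - 4)^4, so the eigenvalues are 4 (algebraic multiplicity 4).

For λ = 4: rank(A - 4I) = 1, rank((A - 4I)^2) = 0. The eigenspace has dimension 4 - 1 = 3, so there are 3 Jordan blocks; the rank sequence gives block sizes [2, 1, 1].

Assembling the blocks gives the Jordan form J above.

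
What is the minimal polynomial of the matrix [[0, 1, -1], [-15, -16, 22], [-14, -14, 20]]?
m_A(x) = (x - 6)(x + 1)^2

The characteristic polynomial factors as (x - 6)(x + 1)^2. The minimal polynomial is ∏(x - λ)^{k_λ} where k_λ is the size of the largest Jordan block at λ.

For λ = -1: rank(A + I) = 2, and the largest Jordan block has size 2 (the smallest k with rank((A + I)^k) = rank((A + I)^(k+1))).
For λ = 6: rank(A - 6I) = 2, and the largest Jordan block has size 1 (the smallest k with rank((A - 6I)^k) = rank((A - 6I)^(k+1))).

So m_A(x) = (x - 6)(x + 1)^2.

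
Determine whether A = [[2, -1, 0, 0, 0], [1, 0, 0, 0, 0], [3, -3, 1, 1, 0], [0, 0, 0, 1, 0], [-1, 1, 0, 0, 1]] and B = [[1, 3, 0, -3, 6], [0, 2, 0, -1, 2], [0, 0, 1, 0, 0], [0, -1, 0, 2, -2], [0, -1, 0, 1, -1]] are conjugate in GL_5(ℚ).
Both have characteristic polynomial (x - 1)^5 and minimal polynomial (x - 1)^2. But rank(A - I) = 2 for A while rank(B - I) = 1 for B, so the number of Jordan blocks at λ = 1 differs. A and B are not similar.

No.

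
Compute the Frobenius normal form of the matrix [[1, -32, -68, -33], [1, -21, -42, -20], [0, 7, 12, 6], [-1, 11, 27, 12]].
The invariant factors of A (the non-unit diagonal entries of the Smith normal form of xI - A over ℚ[x]) are (x^2 - 2x - 5)^2, each dividing the next. The characteristic polynomial is their product, (x^2 - 2x - 5)^2.

The rational canonical form is the block-diagonal matrix of companion matrices C(f_i):
R = [[0, 0, 0, -25], [1, 0, 0, -20], [0, 1, 0, 6], [0, 0, 1, 4]].

Note the characteristic polynomial does not split into linear factors over ℚ, so A has no Jordan form over ℚ; the rational canonical form exists over any field.

R = [[0, 0, 0, -25], [1, 0, 0, -20], [0, 1, 0, 6], [0, 0, 1, 4]]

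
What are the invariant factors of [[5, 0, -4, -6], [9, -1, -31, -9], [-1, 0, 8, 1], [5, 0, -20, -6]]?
The Jordan structure of A has elementary divisors (x + 1), (x + 1), (x - 4)^2. Arranging the block sizes at each eigenvalue in decreasing order and taking row products gives the invariant factors.

Invariant factors (smallest first, each dividing the next): x + 1, (x - 4)^2(x + 1).

Check: the last factor (x - 4)^2(x + 1) is the minimal polynomial, and the product (x - 4)^2(x + 1)^2 is the characteristic polynomial.

x + 1, (x - 4)^2(x + 1)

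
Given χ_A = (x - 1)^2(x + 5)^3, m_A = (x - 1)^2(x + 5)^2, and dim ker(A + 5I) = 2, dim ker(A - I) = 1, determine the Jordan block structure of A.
Jordan blocks: (-5, 2), (-5, 1), (1, 2)

λ = -5: algebraic multiplicity 3 (exponent in χ_A), largest block size 2 (exponent in m_A), 2 blocks (geometric multiplicity). These force block sizes [2, 1].
λ = 1: algebraic multiplicity 2 (exponent in χ_A), largest block size 2 (exponent in m_A), 1 block (geometric multiplicity). This forces block sizes [2].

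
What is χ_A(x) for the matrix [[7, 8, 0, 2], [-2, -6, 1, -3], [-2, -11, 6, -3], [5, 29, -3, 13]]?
χ_A(x) = (x - 5)^4

xI - A = [[x - 7, -8, 0, -2], [2, x + 6, -1, 3], [2, 11, x - 6, 3], [-5, -29, 3, x - 13]].

Expanding det(xI - A) along the first row:
det(xI - A) = + (x - 7)·det([[x + 6, -1, 3], [11, x - 6, 3], [-29, 3, x - 13]]) - (-8)·det([[2, -1, 3], [2, x - 6, 3], [-5, 3, x - 13]]) + (0)·det([[2, x + 6, 3], [2, 11, 3], [-5, -29, x - 13]]) - (-2)·det([[2, x + 6, -1], [2, 11, x - 6], [-5, -29, 3]]).

Evaluating gives χ_A(x) = x^4 - 20x^3 + 150x^2 - 500x + 625 = (x - 5)^4.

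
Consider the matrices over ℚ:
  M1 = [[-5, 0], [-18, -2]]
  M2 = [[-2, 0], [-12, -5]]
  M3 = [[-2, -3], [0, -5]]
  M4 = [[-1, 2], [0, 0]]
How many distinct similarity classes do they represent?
Characteristic polynomials: χ_{M1} = (x + 2)(x + 5), χ_{M2} = (x + 2)(x + 5), χ_{M3} = (x + 2)(x + 5), χ_{M4} = x(x + 1).

{M1, M2, M3}: invariant factors (x + 2)(x + 5).

{M4}: invariant factors x(x + 1).

Matrices are similar if and only if their invariant-factor lists agree; the partition into similarity classes is {M1, M2, M3}, {M4}.

2 classes: {M1, M2, M3}, {M4}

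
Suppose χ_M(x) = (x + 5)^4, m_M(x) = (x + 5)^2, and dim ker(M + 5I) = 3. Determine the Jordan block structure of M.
λ = -5: algebraic multiplicity 4 (exponent in χ_M), largest block size 2 (exponent in m_M), 3 blocks (geometric multiplicity). These force block sizes [2, 1, 1].

Jordan blocks: (-5, 2), (-5, 1), (-5, 1)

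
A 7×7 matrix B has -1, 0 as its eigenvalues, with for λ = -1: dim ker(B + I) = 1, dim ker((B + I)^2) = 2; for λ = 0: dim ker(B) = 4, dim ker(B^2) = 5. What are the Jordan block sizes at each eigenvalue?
λ = -1: successive nullity increments [1, 1] count blocks of size ≥ k; block sizes are [2].
λ = 0: successive nullity increments [4, 1] count blocks of size ≥ k; block sizes are [2, 1, 1, 1].

Jordan blocks: (-1, 2), (0, 2), (0, 1), (0, 1), (0, 1)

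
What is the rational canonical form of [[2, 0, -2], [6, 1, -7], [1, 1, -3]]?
R = [[0, 0, -2], [1, 0, -2], [0, 1, 0]]

The invariant factors of A (the non-unit diagonal entries of the Smith normal form of xI - A over ℚ[x]) are x^3 + 2x + 2, each dividing the next. The characteristic polynomial is their product, x^3 + 2x + 2.

The rational canonical form is the block-diagonal matrix of companion matrices C(f_i):
R = [[0, 0, -2], [1, 0, -2], [0, 1, 0]].

Note the characteristic polynomial does not split into linear factors over ℚ, so A has no Jordan form over ℚ; the rational canonical form exists over any field.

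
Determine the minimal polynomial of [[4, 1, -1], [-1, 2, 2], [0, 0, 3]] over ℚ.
m_A(x) = (x - 3)^3

The characteristic polynomial factors as (x - 3)^3. The minimal polynomial is ∏(x - λ)^{k_λ} where k_λ is the size of the largest Jordan block at λ.

For λ = 3: rank(A - 3I) = 2, and the largest Jordan block has size 3 (the smallest k with rank((A - 3I)^k) = rank((A - 3I)^(k+1))).

So m_A(x) = (x - 3)^3.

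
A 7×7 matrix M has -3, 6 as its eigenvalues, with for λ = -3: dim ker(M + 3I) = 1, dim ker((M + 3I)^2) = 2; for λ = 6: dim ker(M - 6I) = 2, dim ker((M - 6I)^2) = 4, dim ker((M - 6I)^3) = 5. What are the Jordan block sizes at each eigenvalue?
Jordan blocks: (-3, 2), (6, 3), (6, 2)

λ = -3: successive nullity increments [1, 1] count blocks of size ≥ k; block sizes are [2].
λ = 6: successive nullity increments [2, 2, 1] count blocks of size ≥ k; block sizes are [3, 2].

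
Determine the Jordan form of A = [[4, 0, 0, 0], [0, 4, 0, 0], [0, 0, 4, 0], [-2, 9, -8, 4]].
The characteristic polynomial is det(xI - A) = (x - 4)^4, so the eigenvalues are 4 (algebraic multiplicity 4).

For λ = 4: rank(A - 4I) = 1, rank((A - 4I)^2) = 0. The eigenspace has dimension 4 - 1 = 3, so there are 3 Jordan blocks; the rank sequence gives block sizes [2, 1, 1].

Assembling the blocks gives the Jordan form J above.

J = [[4, 1, 0, 0], [0, 4, 0, 0], [0, 0, 4, 0], [0, 0, 0, 4]]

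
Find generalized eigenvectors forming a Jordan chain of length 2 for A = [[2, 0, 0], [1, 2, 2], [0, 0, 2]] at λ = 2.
v_1 = [[1, 0, 0]]^T, v_2 = [[0, 1, 0]]^T

We seek v_1 ∈ ker((A - 2I)^2) \ ker(A - 2I), then set v_{i+1} = (A - 2I) v_i.

One such chain is v_1 = [[1, 0, 0]]^T, v_2 = [[0, 1, 0]]^T. Check: (A - 2I) v_2 = [[0, 0, 0]]^T = 0.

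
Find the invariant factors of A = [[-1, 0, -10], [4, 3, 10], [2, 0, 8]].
The Jordan structure of A has elementary divisors (x - 3), (x - 3), (x - 4). Arranging the block sizes at each eigenvalue in decreasing order and taking row products gives the invariant factors.

Invariant factors (smallest first, each dividing the next): x - 3, (x - 4)(x - 3).

Check: the last factor (x - 4)(x - 3) is the minimal polynomial, and the product (x - 4)(x - 3)^2 is the characteristic polynomial.

x - 3, (x - 4)(x - 3)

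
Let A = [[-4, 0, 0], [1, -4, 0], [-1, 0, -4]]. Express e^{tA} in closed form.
e^{tA} = [[e^{-4*t}, 0, 0], [t*e^{-4*t}, e^{-4*t}, 0], [-t*e^{-4*t}, 0, e^{-4*t}]]

A has Jordan form J = [[-4, 1, 0], [0, -4, 0], [0, 0, -4]] with A = PJP^{-1}, so e^{tA} = P e^{tJ} P^{-1}.

For a Jordan block J_k(λ), e^{tJ_k(λ)} = e^{λt} · (I + tN + t^2 N^2/2! + ... + t^{k-1} N^{k-1}/(k-1)!) where N is the nilpotent superdiagonal part.

Assembling the blocks and conjugating back gives the entries of e^{tA} as shown above.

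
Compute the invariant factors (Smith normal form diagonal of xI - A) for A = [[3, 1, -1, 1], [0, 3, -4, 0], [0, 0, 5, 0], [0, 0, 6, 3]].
x - 3, (x - 5)(x - 3)^2

The Jordan structure of A has elementary divisors (x - 3)^2, (x - 3), (x - 5). Arranging the block sizes at each eigenvalue in decreasing order and taking row products gives the invariant factors.

Invariant factors (smallest first, each dividing the next): x - 3, (x - 5)(x - 3)^2.

Check: the last factor (x - 5)(x - 3)^2 is the minimal polynomial, and the product (x - 5)(x - 3)^3 is the characteristic polynomial.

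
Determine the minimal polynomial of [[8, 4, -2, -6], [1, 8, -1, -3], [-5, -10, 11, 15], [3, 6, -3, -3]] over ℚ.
The characteristic polynomial factors as (x - 6)^4. The minimal polynomial is ∏(x - λ)^{k_λ} where k_λ is the size of the largest Jordan block at λ.

For λ = 6: rank(A - 6I) = 1, and the largest Jordan block has size 2 (the smallest k with rank((A - 6I)^k) = rank((A - 6I)^(k+1))).

So m_A(x) = (x - 6)^2.

m_A(x) = (x - 6)^2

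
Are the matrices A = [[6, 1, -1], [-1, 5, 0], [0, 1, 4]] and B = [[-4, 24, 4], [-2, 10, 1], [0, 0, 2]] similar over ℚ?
trace(A) = 15 but trace(B) = 8. The trace is a similarity invariant, so A and B are not similar.

No.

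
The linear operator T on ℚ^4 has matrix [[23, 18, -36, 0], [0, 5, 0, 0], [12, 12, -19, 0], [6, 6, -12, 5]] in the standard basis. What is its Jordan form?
The characteristic polynomial is det(xI - A) = (x - 5)^3(x + 1), so the eigenvalues are -1 (algebraic multiplicity 1), 5 (algebraic multiplicity 3).

For λ = -1: algebraic multiplicity 1 gives one 1×1 block.

For λ = 5: rank(A - 5I) = 1. The eigenspace has dimension 4 - 1 = 3, so there are 3 Jordan blocks; the rank sequence gives block sizes [1, 1, 1].

Assembling the blocks gives the Jordan form J above.

J = [[-1, 0, 0, 0], [0, 5, 0, 0], [0, 0, 5, 0], [0, 0, 0, 5]]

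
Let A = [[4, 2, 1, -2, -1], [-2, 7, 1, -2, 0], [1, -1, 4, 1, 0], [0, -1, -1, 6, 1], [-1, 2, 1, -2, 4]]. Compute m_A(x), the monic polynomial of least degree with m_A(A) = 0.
m_A(x) = (x - 5)^3

The characteristic polynomial factors as (x - 5)^5. The minimal polynomial is ∏(x - λ)^{k_λ} where k_λ is the size of the largest Jordan block at λ.

For λ = 5: rank(A - 5I) = 3, and the largest Jordan block has size 3 (the smallest k with rank((A - 5I)^k) = rank((A - 5I)^(k+1))).

So m_A(x) = (x - 5)^3.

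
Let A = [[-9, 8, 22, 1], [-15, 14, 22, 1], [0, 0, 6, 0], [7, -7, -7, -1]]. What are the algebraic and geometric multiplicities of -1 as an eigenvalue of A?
The characteristic polynomial is (x - 6)^2(x + 1)^2, so the factor x + 1 appears with exponent 2: the algebraic multiplicity is 2.

rank(A + I) = 3, so the eigenspace has dimension 4 - 3 = 1: the geometric multiplicity is 1.

Since 1 < 2, A is not diagonalizable.

algebraic multiplicity 2, geometric multiplicity 1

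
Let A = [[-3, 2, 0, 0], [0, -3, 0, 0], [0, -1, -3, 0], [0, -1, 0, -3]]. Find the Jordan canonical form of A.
J = [[-3, 1, 0, 0], [0, -3, 0, 0], [0, 0, -3, 0], [0, 0, 0, -3]]

The characteristic polynomial is det(xI - A) = (x + 3)^4, so the eigenvalues are -3 (algebraic multiplicity 4).

For λ = -3: rank(A + 3I) = 1, rank((A + 3I)^2) = 0. The eigenspace has dimension 4 - 1 = 3, so there are 3 Jordan blocks; the rank sequence gives block sizes [2, 1, 1].

Assembling the blocks gives the Jordan form J above.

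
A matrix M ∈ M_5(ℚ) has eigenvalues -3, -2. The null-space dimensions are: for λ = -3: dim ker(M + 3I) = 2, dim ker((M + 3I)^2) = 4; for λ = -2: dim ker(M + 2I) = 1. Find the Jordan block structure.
λ = -3: successive nullity increments [2, 2] count blocks of size ≥ k; block sizes are [2, 2].
λ = -2: successive nullity increments [1] count blocks of size ≥ k; block sizes are [1].

Jordan blocks: (-3, 2), (-3, 2), (-2, 1)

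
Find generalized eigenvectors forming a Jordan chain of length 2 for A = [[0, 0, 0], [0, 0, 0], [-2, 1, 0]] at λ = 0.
v_1 = [[0, 1, 0]]^T, v_2 = [[0, 0, 1]]^T

We seek v_1 ∈ ker(A^2) \ ker(A), then set v_{i+1} = A v_i.

One such chain is v_1 = [[0, 1, 0]]^T, v_2 = [[0, 0, 1]]^T. Check: A v_2 = [[0, 0, 0]]^T = 0.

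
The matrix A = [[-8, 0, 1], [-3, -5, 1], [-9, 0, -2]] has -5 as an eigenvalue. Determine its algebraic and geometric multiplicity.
The characteristic polynomial is (x + 5)^3, so the factor x + 5 appears with exponent 3: the algebraic multiplicity is 3.

rank(A + 5I) = 1, so the eigenspace has dimension 3 - 1 = 2: the geometric multiplicity is 2.

Since 2 < 3, A is not diagonalizable.

algebraic multiplicity 3, geometric multiplicity 2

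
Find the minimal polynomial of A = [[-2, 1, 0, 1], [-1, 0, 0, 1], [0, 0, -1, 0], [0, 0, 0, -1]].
The characteristic polynomial factors as (x + 1)^4. The minimal polynomial is ∏(x - λ)^{k_λ} where k_λ is the size of the largest Jordan block at λ.

For λ = -1: rank(A + I) = 1, and the largest Jordan block has size 2 (the smallest k with rank((A + I)^k) = rank((A + I)^(k+1))).

So m_A(x) = (x + 1)^2.

m_A(x) = (x + 1)^2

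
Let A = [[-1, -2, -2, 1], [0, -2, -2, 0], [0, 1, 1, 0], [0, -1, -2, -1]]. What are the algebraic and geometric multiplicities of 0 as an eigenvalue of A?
algebraic multiplicity 1, geometric multiplicity 1

The characteristic polynomial is x(x + 1)^3, so the factor x appears with exponent 1: the algebraic multiplicity is 1.

rank(A) = 3, so the eigenspace has dimension 4 - 3 = 1: the geometric multiplicity is 1.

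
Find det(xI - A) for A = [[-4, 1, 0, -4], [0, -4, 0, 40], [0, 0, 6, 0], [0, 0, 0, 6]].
xI - A = [[x + 4, -1, 0, 4], [0, x + 4, 0, -40], [0, 0, x - 6, 0], [0, 0, 0, x - 6]].

Expanding det(xI - A) along the first row:
det(xI - A) = + (x + 4)·det([[x + 4, 0, -40], [0, x - 6, 0], [0, 0, x - 6]]) - (-1)·det([[0, 0, -40], [0, x - 6, 0], [0, 0, x - 6]]) + (0)·det([[0, x + 4, -40], [0, 0, 0], [0, 0, x - 6]]) - (4)·det([[0, x + 4, 0], [0, 0, x - 6], [0, 0, 0]]).

Evaluating gives χ_A(x) = x^4 - 4x^3 - 44x^2 + 96x + 576 = (x - 6)^2(x + 4)^2.

χ_A(x) = (x - 6)^2(x + 4)^2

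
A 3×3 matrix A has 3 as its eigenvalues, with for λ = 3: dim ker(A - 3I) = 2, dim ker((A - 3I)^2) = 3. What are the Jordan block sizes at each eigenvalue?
λ = 3: successive nullity increments [2, 1] count blocks of size ≥ k; block sizes are [2, 1].

Jordan blocks: (3, 2), (3, 1)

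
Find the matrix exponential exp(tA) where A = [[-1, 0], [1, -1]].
e^{tA} = [[e^{-t}, 0], [t*e^{-t}, e^{-t}]]

A has Jordan form J = [[-1, 1], [0, -1]] with A = PJP^{-1}, so e^{tA} = P e^{tJ} P^{-1}.

For a Jordan block J_k(λ), e^{tJ_k(λ)} = e^{λt} · (I + tN + t^2 N^2/2! + ... + t^{k-1} N^{k-1}/(k-1)!) where N is the nilpotent superdiagonal part.

Assembling the blocks and conjugating back gives the entries of e^{tA} as shown above.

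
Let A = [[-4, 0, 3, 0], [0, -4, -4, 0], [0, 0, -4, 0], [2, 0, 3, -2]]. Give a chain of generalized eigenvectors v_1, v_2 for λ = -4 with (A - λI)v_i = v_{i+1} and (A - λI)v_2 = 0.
We seek v_1 ∈ ker((A + 4I)^2) \ ker(A + 4I), then set v_{i+1} = (A + 4I) v_i.

One such chain is v_1 = [[-1, 0, 1, -2]]^T, v_2 = [[3, -4, 0, -3]]^T. Check: (A + 4I) v_2 = [[0, 0, 0, 0]]^T = 0.

v_1 = [[-1, 0, 1, -2]]^T, v_2 = [[3, -4, 0, -3]]^T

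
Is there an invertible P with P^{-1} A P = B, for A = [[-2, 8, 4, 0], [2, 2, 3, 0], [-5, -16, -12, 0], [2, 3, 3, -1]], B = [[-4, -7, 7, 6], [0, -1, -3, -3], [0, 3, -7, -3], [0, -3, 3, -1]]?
Both have characteristic polynomial (x + 1)(x + 4)^3, but the minimal polynomial of A is (x + 1)(x + 4)^3 while the minimal polynomial of B is (x + 1)(x + 4)^2. The minimal polynomial is a similarity invariant, so A and B are not similar.

No.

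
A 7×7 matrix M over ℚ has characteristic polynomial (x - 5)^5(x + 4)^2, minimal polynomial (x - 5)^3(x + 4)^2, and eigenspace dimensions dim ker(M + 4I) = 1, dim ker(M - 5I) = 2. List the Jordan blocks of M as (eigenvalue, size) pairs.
Jordan blocks: (-4, 2), (5, 3), (5, 2)

λ = -4: algebraic multiplicity 2 (exponent in χ_M), largest block size 2 (exponent in m_M), 1 block (geometric multiplicity). This forces block sizes [2].
λ = 5: algebraic multiplicity 5 (exponent in χ_M), largest block size 3 (exponent in m_M), 2 blocks (geometric multiplicity). These force block sizes [3, 2].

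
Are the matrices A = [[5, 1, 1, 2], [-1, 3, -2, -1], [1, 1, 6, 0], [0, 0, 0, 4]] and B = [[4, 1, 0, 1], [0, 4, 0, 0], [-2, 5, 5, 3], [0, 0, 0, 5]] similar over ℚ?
Two matrices over a field are similar if and only if they have the same invariant factors.

Both A and B have characteristic polynomial (x - 5)^2(x - 4)^2 and minimal polynomial (x - 5)^2(x - 4)^2. Computing further, both have invariant factors (x - 5)^2(x - 4)^2. Hence A and B are similar.

Yes.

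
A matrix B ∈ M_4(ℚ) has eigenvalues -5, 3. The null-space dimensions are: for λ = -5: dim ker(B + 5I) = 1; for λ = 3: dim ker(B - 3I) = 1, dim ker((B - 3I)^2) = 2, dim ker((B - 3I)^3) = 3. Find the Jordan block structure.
Jordan blocks: (-5, 1), (3, 3)

λ = -5: successive nullity increments [1] count blocks of size ≥ k; block sizes are [1].
λ = 3: successive nullity increments [1, 1, 1] count blocks of size ≥ k; block sizes are [3].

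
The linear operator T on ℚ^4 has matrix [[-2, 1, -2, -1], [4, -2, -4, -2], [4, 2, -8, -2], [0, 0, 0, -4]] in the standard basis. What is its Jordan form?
The characteristic polynomial is det(xI - A) = (x + 4)^4, so the eigenvalues are -4 (algebraic multiplicity 4).

For λ = -4: rank(A + 4I) = 1, rank((A + 4I)^2) = 0. The eigenspace has dimension 4 - 1 = 3, so there are 3 Jordan blocks; the rank sequence gives block sizes [2, 1, 1].

Assembling the blocks gives the Jordan form J above.

J = [[-4, 1, 0, 0], [0, -4, 0, 0], [0, 0, -4, 0], [0, 0, 0, -4]]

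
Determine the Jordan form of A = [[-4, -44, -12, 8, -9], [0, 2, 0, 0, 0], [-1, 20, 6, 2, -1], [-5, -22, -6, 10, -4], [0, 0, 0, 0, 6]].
The characteristic polynomial is det(xI - A) = x(x - 6)^3(x - 2), so the eigenvalues are 0 (algebraic multiplicity 1), 2 (algebraic multiplicity 1), 6 (algebraic multiplicity 3).

For λ = 0: algebraic multiplicity 1 gives one 1×1 block.

For λ = 2: algebraic multiplicity 1 gives one 1×1 block.

For λ = 6: rank(A - 6I) = 4, rank((A - 6I)^2) = 3, rank((A - 6I)^3) = 2. The eigenspace has dimension 5 - 4 = 1, so there is 1 Jordan block; the rank sequence gives block sizes [3].

Assembling the blocks gives the Jordan form J above.

J = [[0, 0, 0, 0, 0], [0, 2, 0, 0, 0], [0, 0, 6, 1, 0], [0, 0, 0, 6, 1], [0, 0, 0, 0, 6]]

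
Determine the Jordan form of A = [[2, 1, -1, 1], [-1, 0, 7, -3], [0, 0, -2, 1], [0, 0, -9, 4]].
The characteristic polynomial is det(xI - A) = (x - 1)^4, so the eigenvalues are 1 (algebraic multiplicity 4).

For λ = 1: rank(A - I) = 2, rank((A - I)^2) = 0. The eigenspace has dimension 4 - 2 = 2, so there are 2 Jordan blocks; the rank sequence gives block sizes [2, 2].

Assembling the blocks gives the Jordan form J above.

J = [[1, 1, 0, 0], [0, 1, 0, 0], [0, 0, 1, 1], [0, 0, 0, 1]]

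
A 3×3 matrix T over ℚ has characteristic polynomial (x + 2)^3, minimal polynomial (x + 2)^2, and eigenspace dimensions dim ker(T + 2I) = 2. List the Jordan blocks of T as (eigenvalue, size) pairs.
λ = -2: algebraic multiplicity 3 (exponent in χ_T), largest block size 2 (exponent in m_T), 2 blocks (geometric multiplicity). These force block sizes [2, 1].

Jordan blocks: (-2, 2), (-2, 1)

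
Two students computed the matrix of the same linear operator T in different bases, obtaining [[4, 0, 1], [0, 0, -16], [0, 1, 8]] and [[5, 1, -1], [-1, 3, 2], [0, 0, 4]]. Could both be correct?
Two matrices over a field are similar if and only if they have the same invariant factors.

Both A and B have characteristic polynomial (x - 4)^3 and minimal polynomial (x - 4)^3. Computing further, both have invariant factors (x - 4)^3. Hence A and B are similar.

Yes.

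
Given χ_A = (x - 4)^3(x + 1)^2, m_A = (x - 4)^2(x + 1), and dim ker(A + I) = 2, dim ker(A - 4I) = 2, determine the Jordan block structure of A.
Jordan blocks: (-1, 1), (-1, 1), (4, 2), (4, 1)

λ = -1: algebraic multiplicity 2 (exponent in χ_A), largest block size 1 (exponent in m_A), 2 blocks (geometric multiplicity). These force block sizes [1, 1].
λ = 4: algebraic multiplicity 3 (exponent in χ_A), largest block size 2 (exponent in m_A), 2 blocks (geometric multiplicity). These force block sizes [2, 1].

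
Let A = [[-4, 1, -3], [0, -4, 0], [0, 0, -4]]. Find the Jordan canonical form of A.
J = [[-4, 1, 0], [0, -4, 0], [0, 0, -4]]

The characteristic polynomial is det(xI - A) = (x + 4)^3, so the eigenvalues are -4 (algebraic multiplicity 3).

For λ = -4: rank(A + 4I) = 1, rank((A + 4I)^2) = 0. The eigenspace has dimension 3 - 1 = 2, so there are 2 Jordan blocks; the rank sequence gives block sizes [2, 1].

Assembling the blocks gives the Jordan form J above.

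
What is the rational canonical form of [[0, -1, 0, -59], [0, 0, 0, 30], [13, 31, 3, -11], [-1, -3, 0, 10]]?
The invariant factors of A (the non-unit diagonal entries of the Smith normal form of xI - A over ℚ[x]) are x - 3, (x - 5)(x - 3)(x - 2), each dividing the next. The characteristic polynomial is their product, (x - 5)(x - 3)^2(x - 2).

The rational canonical form is the block-diagonal matrix of companion matrices C(f_i):
R = [[3, 0, 0, 0], [0, 0, 0, 30], [0, 1, 0, -31], [0, 0, 1, 10]].

R = [[3, 0, 0, 0], [0, 0, 0, 30], [0, 1, 0, -31], [0, 0, 1, 10]]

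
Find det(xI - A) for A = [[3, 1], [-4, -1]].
xI - A = [[x - 3, -1], [4, x + 1]].

Expanding det(xI - A) along the first row:
det(xI - A) = + (x - 3)·det([[x + 1]]) - (-1)·det([[4]]).

Evaluating gives χ_A(x) = x^2 - 2x + 1 = (x - 1)^2.

χ_A(x) = (x - 1)^2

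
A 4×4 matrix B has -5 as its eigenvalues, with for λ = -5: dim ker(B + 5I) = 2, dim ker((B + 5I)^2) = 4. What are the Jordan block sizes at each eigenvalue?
Jordan blocks: (-5, 2), (-5, 2)

λ = -5: successive nullity increments [2, 2] count blocks of size ≥ k; block sizes are [2, 2].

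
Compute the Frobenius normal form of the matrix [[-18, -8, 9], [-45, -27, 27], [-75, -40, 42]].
R = [[-3, 0, 0], [0, 0, 9], [0, 1, 0]]

The invariant factors of A (the non-unit diagonal entries of the Smith normal form of xI - A over ℚ[x]) are x + 3, (x - 3)(x + 3), each dividing the next. The characteristic polynomial is their product, (x - 3)(x + 3)^2.

The rational canonical form is the block-diagonal matrix of companion matrices C(f_i):
R = [[-3, 0, 0], [0, 0, 9], [0, 1, 0]].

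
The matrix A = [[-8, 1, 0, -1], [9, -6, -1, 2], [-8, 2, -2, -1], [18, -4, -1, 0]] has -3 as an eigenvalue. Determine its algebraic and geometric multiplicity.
algebraic multiplicity 2, geometric multiplicity 1

The characteristic polynomial is (x + 3)^2(x + 5)^2, so the factor x + 3 appears with exponent 2: the algebraic multiplicity is 2.

rank(A + 3I) = 3, so the eigenspace has dimension 4 - 3 = 1: the geometric multiplicity is 1.

Since 1 < 2, A is not diagonalizable.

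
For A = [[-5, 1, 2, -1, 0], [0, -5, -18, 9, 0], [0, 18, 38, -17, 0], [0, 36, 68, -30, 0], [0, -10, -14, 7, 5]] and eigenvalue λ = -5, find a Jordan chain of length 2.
v_1 = [[2, 1, -2, -4, 1]]^T, v_2 = [[1, 0, 0, 0, 0]]^T

We seek v_1 ∈ ker((A + 5I)^2) \ ker(A + 5I), then set v_{i+1} = (A + 5I) v_i.

One such chain is v_1 = [[2, 1, -2, -4, 1]]^T, v_2 = [[1, 0, 0, 0, 0]]^T. Check: (A + 5I) v_2 = [[0, 0, 0, 0, 0]]^T = 0.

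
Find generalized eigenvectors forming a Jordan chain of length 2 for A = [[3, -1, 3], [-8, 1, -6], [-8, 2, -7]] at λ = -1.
v_1 = [[0, 1, 0]]^T, v_2 = [[-1, 2, 2]]^T

We seek v_1 ∈ ker((A + I)^2) \ ker(A + I), then set v_{i+1} = (A + I) v_i.

One such chain is v_1 = [[0, 1, 0]]^T, v_2 = [[-1, 2, 2]]^T. Check: (A + I) v_2 = [[0, 0, 0]]^T = 0.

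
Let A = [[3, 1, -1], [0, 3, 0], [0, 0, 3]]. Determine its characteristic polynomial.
χ_A(x) = (x - 3)^3

xI - A = [[x - 3, -1, 1], [0, x - 3, 0], [0, 0, x - 3]].

Expanding det(xI - A) along the first row:
det(xI - A) = + (x - 3)·det([[x - 3, 0], [0, x - 3]]) - (-1)·det([[0, 0], [0, x - 3]]) + (1)·det([[0, x - 3], [0, 0]]).

Evaluating gives χ_A(x) = x^3 - 9x^2 + 27x - 27 = (x - 3)^3.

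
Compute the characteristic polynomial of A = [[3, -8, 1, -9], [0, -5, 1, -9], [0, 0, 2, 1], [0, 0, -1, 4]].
xI - A = [[x - 3, 8, -1, 9], [0, x + 5, -1, 9], [0, 0, x - 2, -1], [0, 0, 1, x - 4]].

Expanding det(xI - A) along the first row:
det(xI - A) = + (x - 3)·det([[x + 5, -1, 9], [0, x - 2, -1], [0, 1, x - 4]]) - (8)·det([[0, -1, 9], [0, x - 2, -1], [0, 1, x - 4]]) + (-1)·det([[0, x + 5, 9], [0, 0, -1], [0, 0, x - 4]]) - (9)·det([[0, x + 5, -1], [0, 0, x - 2], [0, 0, 1]]).

Evaluating gives χ_A(x) = x^4 - 4x^3 - 18x^2 + 108x - 135 = (x - 3)^3(x + 5).

χ_A(x) = (x - 3)^3(x + 5)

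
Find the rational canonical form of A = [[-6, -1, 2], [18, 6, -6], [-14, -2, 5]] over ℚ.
The invariant factors of A (the non-unit diagonal entries of the Smith normal form of xI - A over ℚ[x]) are (x - 1)(x^2 - 4x - 6), each dividing the next. The characteristic polynomial is their product, (x - 1)(x^2 - 4x - 6).

The rational canonical form is the block-diagonal matrix of companion matrices C(f_i):
R = [[0, 0, -6], [1, 0, 2], [0, 1, 5]].

Note the characteristic polynomial does not split into linear factors over ℚ, so A has no Jordan form over ℚ; the rational canonical form exists over any field.

R = [[0, 0, -6], [1, 0, 2], [0, 1, 5]]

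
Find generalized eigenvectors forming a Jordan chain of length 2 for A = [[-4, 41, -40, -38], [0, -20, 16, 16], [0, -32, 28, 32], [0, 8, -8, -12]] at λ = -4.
We seek v_1 ∈ ker((A + 4I)^2) \ ker(A + 4I), then set v_{i+1} = (A + 4I) v_i.

One such chain is v_1 = [[-1, 1, 1, 0]]^T, v_2 = [[1, 0, 0, 0]]^T. Check: (A + 4I) v_2 = [[0, 0, 0, 0]]^T = 0.

v_1 = [[-1, 1, 1, 0]]^T, v_2 = [[1, 0, 0, 0]]^T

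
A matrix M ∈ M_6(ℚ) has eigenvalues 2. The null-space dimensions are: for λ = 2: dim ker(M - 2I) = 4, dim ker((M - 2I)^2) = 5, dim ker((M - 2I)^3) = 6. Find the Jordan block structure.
Jordan blocks: (2, 3), (2, 1), (2, 1), (2, 1)

λ = 2: successive nullity increments [4, 1, 1] count blocks of size ≥ k; block sizes are [3, 1, 1, 1].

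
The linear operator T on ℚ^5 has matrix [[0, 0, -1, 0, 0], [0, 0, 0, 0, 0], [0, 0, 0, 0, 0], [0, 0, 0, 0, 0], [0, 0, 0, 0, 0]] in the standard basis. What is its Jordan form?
The characteristic polynomial is det(xI - A) = x^5, so the eigenvalues are 0 (algebraic multiplicity 5).

For λ = 0: rank(A) = 1, rank(A^2) = 0. The eigenspace has dimension 5 - 1 = 4, so there are 4 Jordan blocks; the rank sequence gives block sizes [2, 1, 1, 1].

Assembling the blocks gives the Jordan form J above.

J = [[0, 1, 0, 0, 0], [0, 0, 0, 0, 0], [0, 0, 0, 0, 0], [0, 0, 0, 0, 0], [0, 0, 0, 0, 0]]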